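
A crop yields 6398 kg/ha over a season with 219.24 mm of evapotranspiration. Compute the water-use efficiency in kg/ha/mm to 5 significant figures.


Approach: apply the water-use efficiency ratio, WUE = yield/ET.
WUE = 6398 / 219.24 = 29.183 kg/ha/mm
Therefore the water-use efficiency = 29.183 kg/ha/mm.


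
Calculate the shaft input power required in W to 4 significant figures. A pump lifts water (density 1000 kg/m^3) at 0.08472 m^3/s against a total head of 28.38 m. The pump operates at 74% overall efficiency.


Approach: apply hydraulic power then efficiency conversion, P = rho*g*Q*H; P_in = P/eta.
Step 1 — hydraulic power (P = rho*g*Q*H):
  P = 1000 * 9.81 * 0.08472 * 28.38 = 23586.7 W
Step 2 — input power: P_in = P/eta = 23586.7 / 0.74 = 31870 W
Therefore the shaft input power required = 31870 W.


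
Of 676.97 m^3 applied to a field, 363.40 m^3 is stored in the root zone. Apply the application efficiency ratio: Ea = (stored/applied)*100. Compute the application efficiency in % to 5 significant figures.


Ea = (363.40/676.97)*100 = 53.680 %
Therefore the application efficiency = 53.680 %.


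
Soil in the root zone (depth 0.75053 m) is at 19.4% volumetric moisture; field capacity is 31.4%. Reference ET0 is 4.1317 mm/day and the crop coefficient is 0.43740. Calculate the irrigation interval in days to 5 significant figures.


Approach: apply soil-water budget scheduling, SMD = (FC-theta)/100*depth*1000; ETc = ET0*Kc; interval = SMD/ETc.
Step 1 — soil moisture deficit:
  SMD = (31.4 - 19.4)/100 * 0.75053 * 1000 = 90.06360 mm
Step 2 — daily crop ET (ETc = ET0*Kc):
  ETc = 4.1317 * 0.43740 = 1.807206 mm/day
Step 3 — irrigation interval (SMD/ETc):
  interval = 90.06360 / 1.807206 = 49.836 days
Therefore the irrigation interval = 49.836 days.


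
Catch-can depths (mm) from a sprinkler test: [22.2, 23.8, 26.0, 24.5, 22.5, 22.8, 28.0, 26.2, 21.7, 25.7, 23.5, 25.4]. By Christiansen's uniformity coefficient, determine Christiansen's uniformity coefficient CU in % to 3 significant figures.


Approach: apply Christiansen's uniformity coefficient, CU = (1 - mean_abs_deviation/mean)*100.
mean = 24.358 mm
mean |d_i - mean| = 1.6083 mm
CU = (1 - 1.6083/24.358)*100 = 93.4 %
Therefore Christiansen's uniformity coefficient CU = 93.4 %.


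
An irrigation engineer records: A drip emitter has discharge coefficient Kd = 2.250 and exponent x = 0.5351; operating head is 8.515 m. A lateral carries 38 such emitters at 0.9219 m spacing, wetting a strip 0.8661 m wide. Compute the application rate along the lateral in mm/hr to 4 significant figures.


Approach: apply the emitter equation with a lateral mass balance, q = Kd*h^x; Q = n*q; rate = Q/(n*spacing*width).
Step 1 — single emitter flow (q = Kd*h^x):
  q = 2.250 * 8.515^0.5351 = 7.07822 L/hr
Step 2 — total lateral flow: Q = 38 * 7.07822 = 268.973 L/hr
Step 3 — wetted area: A = 38 * 0.9219 * 0.8661 = 30.3414 m^2
Step 4 — application rate: Q/A = 268.973/30.3414 = 8.865 mm/hr
Therefore the application rate along the lateral = 8.865 mm/hr.


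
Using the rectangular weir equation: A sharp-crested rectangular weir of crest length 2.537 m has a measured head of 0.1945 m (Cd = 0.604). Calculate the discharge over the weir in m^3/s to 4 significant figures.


Approach: apply the rectangular weir equation, Q = (2/3)*Cd*L*sqrt(2g)*H^1.5.
Q = (2/3)*0.604*2.537*sqrt(2*9.81)*0.1945^1.5 = 0.3881 m^3/s
Therefore the discharge over the weir = 0.3881 m^3/s.


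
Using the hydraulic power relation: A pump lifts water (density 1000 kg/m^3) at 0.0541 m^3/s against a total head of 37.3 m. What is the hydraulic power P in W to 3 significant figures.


Approach: apply the hydraulic power relation, P = rho*g*Q*H.
P = 1000 * 9.81 * 0.0541 * 37.3 = 19800 W
Therefore the hydraulic power P = 19800 W.


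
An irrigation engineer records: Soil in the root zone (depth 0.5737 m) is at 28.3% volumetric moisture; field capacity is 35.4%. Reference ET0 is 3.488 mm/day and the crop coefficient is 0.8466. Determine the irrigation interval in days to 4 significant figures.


Approach: apply soil-water budget scheduling, SMD = (FC-theta)/100*depth*1000; ETc = ET0*Kc; interval = SMD/ETc.
Step 1 — soil moisture deficit:
  SMD = (35.4 - 28.3)/100 * 0.5737 * 1000 = 40.7327 mm
Step 2 — daily crop ET (ETc = ET0*Kc):
  ETc = 3.488 * 0.8466 = 2.95294 mm/day
Step 3 — irrigation interval (SMD/ETc):
  interval = 40.7327 / 2.95294 = 13.79 days
Therefore the irrigation interval = 13.79 days.


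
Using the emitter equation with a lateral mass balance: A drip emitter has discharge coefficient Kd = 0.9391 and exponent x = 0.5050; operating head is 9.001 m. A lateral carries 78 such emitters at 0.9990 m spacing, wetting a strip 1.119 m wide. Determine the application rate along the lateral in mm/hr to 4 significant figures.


Approach: apply the emitter equation with a lateral mass balance, q = Kd*h^x; Q = n*q; rate = Q/(n*spacing*width).
Step 1 — single emitter flow (q = Kd*h^x):
  q = 0.9391 * 9.001^0.5050 = 2.84858 L/hr
Step 2 — total lateral flow: Q = 78 * 2.84858 = 222.189 L/hr
Step 3 — wetted area: A = 78 * 0.9990 * 1.119 = 87.1947 m^2
Step 4 — application rate: Q/A = 222.189/87.1947 = 2.548 mm/hr
Therefore the application rate along the lateral = 2.548 mm/hr.


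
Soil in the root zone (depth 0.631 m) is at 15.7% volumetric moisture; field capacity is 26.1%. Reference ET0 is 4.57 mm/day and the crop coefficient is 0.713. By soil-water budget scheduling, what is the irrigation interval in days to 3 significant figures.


Approach: apply soil-water budget scheduling, SMD = (FC-theta)/100*depth*1000; ETc = ET0*Kc; interval = SMD/ETc.
Step 1 — soil moisture deficit:
  SMD = (26.1 - 15.7)/100 * 0.631 * 1000 = 65.624 mm
Step 2 — daily crop ET (ETc = ET0*Kc):
  ETc = 4.57 * 0.713 = 3.2584 mm/day
Step 3 — irrigation interval (SMD/ETc):
  interval = 65.624 / 3.2584 = 20.1 days
Therefore the irrigation interval = 20.1 days.


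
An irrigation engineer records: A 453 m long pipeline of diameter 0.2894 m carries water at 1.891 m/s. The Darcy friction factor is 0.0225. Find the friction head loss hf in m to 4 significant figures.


Approach: apply the Darcy-Weisbach equation, hf = f*(L/D)*(v^2/(2g)).
hf = 0.0225 * (453/0.2894) * (1.891^2 / (2*9.81))
hf = 6.419 m
Therefore the friction head loss hf = 6.419 m.


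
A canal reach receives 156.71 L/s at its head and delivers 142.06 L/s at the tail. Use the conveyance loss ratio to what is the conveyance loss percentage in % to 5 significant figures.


Approach: apply the conveyance loss ratio, loss% = ((Q_head - Q_tail)/Q_head)*100.
loss = ((156.71 - 142.06)/156.71)*100 = 9.3485 %
Therefore the conveyance loss percentage = 9.3485 %.


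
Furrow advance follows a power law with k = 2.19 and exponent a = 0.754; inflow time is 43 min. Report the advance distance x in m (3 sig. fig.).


Approach: apply the power-law advance function, x = k*t^a.
x = 2.19 * 43^0.754 = 37.3 m
Therefore the advance distance x = 37.3 m.


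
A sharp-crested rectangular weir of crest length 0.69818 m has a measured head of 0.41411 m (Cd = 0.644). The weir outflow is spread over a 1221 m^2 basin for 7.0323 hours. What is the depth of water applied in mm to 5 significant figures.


Approach: apply the rectangular weir equation with a volume-to-depth conversion, Q = (2/3)*Cd*L*sqrt(2g)*H^1.5; d = Q*t/A * 1000.
Step 1 — weir discharge:
  Q = (2/3)*0.644*0.69818*sqrt(2*9.81)*0.41411^1.5 = 0.3538222 m^3/s
Step 2 — volume: V = 0.3538222 * 7.0323*3600 = 8957.462 m^3
Step 3 — depth: d = V/A * 1000 = 8957.462/1221 * 1000 = 7336.2 mm
Therefore the depth of water applied = 7336.2 mm.


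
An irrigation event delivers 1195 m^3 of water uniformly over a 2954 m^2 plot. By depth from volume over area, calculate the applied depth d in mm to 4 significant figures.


Approach: apply depth from volume over area, d = (V/A)*1000.
d = (1195 / 2954) * 1000 = 404.5 mm
Therefore the applied depth d = 404.5 mm.


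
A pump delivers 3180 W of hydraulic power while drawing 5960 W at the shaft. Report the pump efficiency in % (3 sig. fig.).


Approach: apply the efficiency ratio, eta = (P_out/P_in)*100.
eta = (3180 / 5960) * 100 = 53.4 %
Therefore the pump efficiency = 53.4 %.


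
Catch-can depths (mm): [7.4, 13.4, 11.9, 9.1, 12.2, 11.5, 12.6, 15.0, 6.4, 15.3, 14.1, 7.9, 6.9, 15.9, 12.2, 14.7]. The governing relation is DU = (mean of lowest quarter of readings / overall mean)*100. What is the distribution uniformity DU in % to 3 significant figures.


sorted lowest 4 of 16: [6.4, 6.9, 7.4, 7.9] -> mean = 7.1500 mm
overall mean = 11.656 mm
DU = (7.1500/11.656)*100 = 61.3 %
Therefore the distribution uniformity DU = 61.3 %.


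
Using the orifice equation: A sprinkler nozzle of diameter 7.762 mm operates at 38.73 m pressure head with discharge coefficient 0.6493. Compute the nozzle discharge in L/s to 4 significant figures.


Approach: apply the orifice equation, Q = Cd*A*sqrt(2*g*h), A = pi*(d/2)^2.
A = pi*(7.762e-3/2)^2 = 4.73192e-05 m^2
Q = 0.6493 * 4.73192e-05 * sqrt(2*9.81*38.73) * 1000 = 0.8469 L/s
Therefore the nozzle discharge = 0.8469 L/s.


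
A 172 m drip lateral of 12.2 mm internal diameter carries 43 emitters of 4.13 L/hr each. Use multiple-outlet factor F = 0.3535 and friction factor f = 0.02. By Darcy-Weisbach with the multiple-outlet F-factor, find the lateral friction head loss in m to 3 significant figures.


Approach: apply Darcy-Weisbach with the multiple-outlet F-factor, Q = n*q/(3600*1000) m^3/s; v = Q/A; hf = F*f*(L/D)*(v^2/(2g)).
Q = 43*4.13/(3600*1000) = 4.9331e-05 m^3/s
A = pi*(12.2e-3/2)^2 = 1.1690e-04 m^2, so v = Q/A = 0.42199 m/s
hf = 0.3535*0.02*(172/0.0122)*(0.42199^2/(2*9.81)) = 0.905 m
Therefore the lateral friction head loss = 0.905 m.


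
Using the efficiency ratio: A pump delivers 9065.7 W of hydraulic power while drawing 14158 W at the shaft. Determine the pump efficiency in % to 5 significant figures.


Approach: apply the efficiency ratio, eta = (P_out/P_in)*100.
eta = (9065.7 / 14158) * 100 = 64.032 %
Therefore the pump efficiency = 64.032 %.


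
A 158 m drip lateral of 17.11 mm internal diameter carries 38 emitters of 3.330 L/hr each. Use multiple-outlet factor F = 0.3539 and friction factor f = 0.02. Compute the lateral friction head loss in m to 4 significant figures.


Approach: apply Darcy-Weisbach with the multiple-outlet F-factor, Q = n*q/(3600*1000) m^3/s; v = Q/A; hf = F*f*(L/D)*(v^2/(2g)).
Q = 38*3.330/(3600*1000) = 3.51500e-05 m^3/s
A = pi*(17.11e-3/2)^2 = 2.29927e-04 m^2, so v = Q/A = 0.152875 m/s
hf = 0.3539*0.02*(158/0.01711)*(0.152875^2/(2*9.81)) = 0.07786 m
Therefore the lateral friction head loss = 0.07786 m.


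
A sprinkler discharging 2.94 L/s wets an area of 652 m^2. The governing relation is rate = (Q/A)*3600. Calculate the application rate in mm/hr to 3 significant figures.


rate = (2.94 / 652) * 3600 = 16.2 mm/hr
Therefore the application rate = 16.2 mm/hr.


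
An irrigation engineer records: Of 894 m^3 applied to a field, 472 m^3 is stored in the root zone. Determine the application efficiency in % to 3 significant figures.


Approach: apply the application efficiency ratio, Ea = (stored/applied)*100.
Ea = (472/894)*100 = 52.8 %
Therefore the application efficiency = 52.8 %.


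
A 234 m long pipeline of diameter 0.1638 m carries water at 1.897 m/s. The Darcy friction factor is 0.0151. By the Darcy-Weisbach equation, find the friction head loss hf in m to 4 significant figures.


Approach: apply the Darcy-Weisbach equation, hf = f*(L/D)*(v^2/(2g)).
hf = 0.0151 * (234/0.1638) * (1.897^2 / (2*9.81))
hf = 3.957 m
Therefore the friction head loss hf = 3.957 m.


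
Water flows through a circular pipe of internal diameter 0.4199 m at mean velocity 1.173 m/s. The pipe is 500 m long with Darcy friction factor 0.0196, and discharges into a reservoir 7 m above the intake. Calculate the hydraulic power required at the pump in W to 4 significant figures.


Approach: apply continuity + Darcy-Weisbach + hydraulic power, Q = A*v; hf = f*(L/D)*(v^2/(2g)); H = static + hf; P = rho*g*Q*H.
Step 1 — flow rate (continuity, Q = A*v):
  A = pi*(0.4199/2)^2 = 0.138478 m^2
  Q = 0.138478 * 1.173 = 0.162435 m^3/s
Step 2 — friction head loss (Darcy-Weisbach):
  hf = 0.0196 * (500/0.4199) * (1.173^2 / (2*9.81))
  hf = 1.63673 m
Step 3 — total head: H = 7 + 1.63673 = 8.63673 m
Step 4 — hydraulic power (P = rho*g*Q*H):
  P = 1000 * 9.81 * 0.162435 * 8.63673 = 13760 W
Therefore the hydraulic power required at the pump = 13760 W.


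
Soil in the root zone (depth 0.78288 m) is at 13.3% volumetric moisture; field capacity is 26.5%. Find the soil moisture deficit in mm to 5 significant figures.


Approach: apply the soil moisture deficit relation, SMD = (FC - theta)/100 * depth * 1000.
SMD = (26.5 - 13.3)/100 * 0.78288 * 1000 = 103.34 mm
Therefore the soil moisture deficit = 103.34 mm.


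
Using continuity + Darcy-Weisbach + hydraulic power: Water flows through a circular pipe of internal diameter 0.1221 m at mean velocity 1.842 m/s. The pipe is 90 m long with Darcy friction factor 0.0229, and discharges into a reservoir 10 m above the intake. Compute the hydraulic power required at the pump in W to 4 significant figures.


Approach: apply continuity + Darcy-Weisbach + hydraulic power, Q = A*v; hf = f*(L/D)*(v^2/(2g)); H = static + hf; P = rho*g*Q*H.
Step 1 — flow rate (continuity, Q = A*v):
  A = pi*(0.1221/2)^2 = 0.0117090 m^2
  Q = 0.0117090 * 1.842 = 0.0215680 m^3/s
Step 2 — friction head loss (Darcy-Weisbach):
  hf = 0.0229 * (90/0.1221) * (1.842^2 / (2*9.81))
  hf = 2.91906 m
Step 3 — total head: H = 10 + 2.91906 = 12.9191 m
Step 4 — hydraulic power (P = rho*g*Q*H):
  P = 1000 * 9.81 * 0.0215680 * 12.9191 = 2733 W
Therefore the hydraulic power required at the pump = 2733 W.


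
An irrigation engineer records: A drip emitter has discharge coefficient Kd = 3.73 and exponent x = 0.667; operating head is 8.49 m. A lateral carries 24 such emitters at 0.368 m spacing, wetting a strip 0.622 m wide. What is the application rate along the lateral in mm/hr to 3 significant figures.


Approach: apply the emitter equation with a lateral mass balance, q = Kd*h^x; Q = n*q; rate = Q/(n*spacing*width).
Step 1 — single emitter flow (q = Kd*h^x):
  q = 3.73 * 8.49^0.667 = 15.534 L/hr
Step 2 — total lateral flow: Q = 24 * 15.534 = 372.82 L/hr
Step 3 — wetted area: A = 24 * 0.368 * 0.622 = 5.4935 m^2
Step 4 — application rate: Q/A = 372.82/5.4935 = 67.9 mm/hr
Therefore the application rate along the lateral = 67.9 mm/hr.


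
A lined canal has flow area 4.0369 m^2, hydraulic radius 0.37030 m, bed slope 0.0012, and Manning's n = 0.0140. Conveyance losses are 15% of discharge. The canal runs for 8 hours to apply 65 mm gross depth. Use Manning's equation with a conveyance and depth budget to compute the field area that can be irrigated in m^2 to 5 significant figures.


Approach: apply Manning's equation with a conveyance and depth budget, Q = (1/n)*A*R^(2/3)*S^(1/2); Q_field = Q*(1-loss); Area = Q_field*t/(d/1000).
Step 1 — canal discharge (Manning's equation):
  Q = (1/0.0140) * 4.0369 * 0.37030^(2/3) * 0.0012^(1/2) = 5.150860 m^3/s
Step 2 — delivered flow: Q_field = 5.150860*(1 - 15/100) = 4.378231 m^3/s
Step 3 — volume delivered: V = 4.378231 * 8*3600 = 126093.0 m^3
Step 4 — area served: A = V / (depth/1000) = 126093.0 / 0.065 = 1939900 m^2
Therefore the field area that can be irrigated = 1939900 m^2.


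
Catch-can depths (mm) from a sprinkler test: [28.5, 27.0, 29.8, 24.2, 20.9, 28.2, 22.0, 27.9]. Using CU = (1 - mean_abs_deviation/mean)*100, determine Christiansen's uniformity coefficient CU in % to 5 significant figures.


mean = 26.06250 mm
mean |d_i - mean| = 2.771875 mm
CU = (1 - 2.771875/26.06250)*100 = 89.365 %
Therefore Christiansen's uniformity coefficient CU = 89.365 %.


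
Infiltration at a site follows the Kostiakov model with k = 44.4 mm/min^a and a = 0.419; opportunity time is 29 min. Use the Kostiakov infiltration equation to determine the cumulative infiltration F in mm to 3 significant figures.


Approach: apply the Kostiakov infiltration equation, F = k*t^a.
F = 44.4 * 29^0.419 = 182 mm
Therefore the cumulative infiltration F = 182 mm.


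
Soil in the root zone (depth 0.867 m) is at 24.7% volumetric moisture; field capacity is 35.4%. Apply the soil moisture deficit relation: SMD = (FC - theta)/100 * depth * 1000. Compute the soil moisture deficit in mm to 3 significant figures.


SMD = (35.4 - 24.7)/100 * 0.867 * 1000 = 92.8 mm
Therefore the soil moisture deficit = 92.8 mm.


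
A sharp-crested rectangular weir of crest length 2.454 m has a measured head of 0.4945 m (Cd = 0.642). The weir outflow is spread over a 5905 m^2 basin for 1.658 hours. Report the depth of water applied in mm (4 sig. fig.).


Approach: apply the rectangular weir equation with a volume-to-depth conversion, Q = (2/3)*Cd*L*sqrt(2g)*H^1.5; d = Q*t/A * 1000.
Step 1 — weir discharge:
  Q = (2/3)*0.642*2.454*sqrt(2*9.81)*0.4945^1.5 = 1.61777 m^3/s
Step 2 — volume: V = 1.61777 * 1.658*3600 = 9656.16 m^3
Step 3 — depth: d = V/A * 1000 = 9656.16/5905 * 1000 = 1635 mm
Therefore the depth of water applied = 1635 mm.


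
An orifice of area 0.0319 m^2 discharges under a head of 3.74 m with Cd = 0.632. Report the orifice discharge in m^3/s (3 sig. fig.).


Approach: apply the orifice equation, Q = Cd*A*sqrt(2*g*h).
Q = 0.632 * 0.0319 * sqrt(2*9.81*3.74) = 0.173 m^3/s
Therefore the orifice discharge = 0.173 m^3/s.


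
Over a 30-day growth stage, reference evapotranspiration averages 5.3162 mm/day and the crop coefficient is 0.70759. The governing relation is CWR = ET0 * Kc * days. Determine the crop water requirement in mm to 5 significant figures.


CWR = 5.3162 * 0.70759 * 30 = 112.85 mm
Therefore the crop water requirement = 112.85 mm.


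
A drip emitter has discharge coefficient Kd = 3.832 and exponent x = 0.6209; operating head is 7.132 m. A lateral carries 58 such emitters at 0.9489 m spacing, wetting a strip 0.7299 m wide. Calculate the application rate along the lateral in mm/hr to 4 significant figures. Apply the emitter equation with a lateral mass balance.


Approach: apply the emitter equation with a lateral mass balance, q = Kd*h^x; Q = n*q; rate = Q/(n*spacing*width).
Step 1 — single emitter flow (q = Kd*h^x):
  q = 3.832 * 7.132^0.6209 = 12.9773 L/hr
Step 2 — total lateral flow: Q = 58 * 12.9773 = 752.684 L/hr
Step 3 — wetted area: A = 58 * 0.9489 * 0.7299 = 40.1709 m^2
Step 4 — application rate: Q/A = 752.684/40.1709 = 18.74 mm/hr
Therefore the application rate along the lateral = 18.74 mm/hr.


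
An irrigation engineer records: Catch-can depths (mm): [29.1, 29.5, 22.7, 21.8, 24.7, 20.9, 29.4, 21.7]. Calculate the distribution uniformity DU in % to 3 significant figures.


Approach: apply the low-quarter distribution uniformity, DU = (mean of lowest quarter of readings / overall mean)*100.
sorted lowest 2 of 8: [20.9, 21.7] -> mean = 21.300 mm
overall mean = 24.975 mm
DU = (21.300/24.975)*100 = 85.3 %
Therefore the distribution uniformity DU = 85.3 %.


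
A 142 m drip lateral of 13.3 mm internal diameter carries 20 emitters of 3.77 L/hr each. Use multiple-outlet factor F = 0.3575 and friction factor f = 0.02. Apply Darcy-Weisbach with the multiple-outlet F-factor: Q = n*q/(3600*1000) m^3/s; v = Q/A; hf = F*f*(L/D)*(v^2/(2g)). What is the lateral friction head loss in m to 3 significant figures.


Q = 20*3.77/(3600*1000) = 2.0944e-05 m^3/s
A = pi*(13.3e-3/2)^2 = 1.3893e-04 m^2, so v = Q/A = 0.15076 m/s
hf = 0.3575*0.02*(142/0.0133)*(0.15076^2/(2*9.81)) = 0.0884 m
Therefore the lateral friction head loss = 0.0884 m.


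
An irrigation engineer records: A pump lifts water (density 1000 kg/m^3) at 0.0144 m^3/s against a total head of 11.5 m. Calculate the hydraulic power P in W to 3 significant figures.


Approach: apply the hydraulic power relation, P = rho*g*Q*H.
P = 1000 * 9.81 * 0.0144 * 11.5 = 1620 W
Therefore the hydraulic power P = 1620 W.


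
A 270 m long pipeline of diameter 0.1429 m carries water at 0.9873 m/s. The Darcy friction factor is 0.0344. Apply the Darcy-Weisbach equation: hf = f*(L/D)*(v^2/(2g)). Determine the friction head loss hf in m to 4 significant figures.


hf = 0.0344 * (270/0.1429) * (0.9873^2 / (2*9.81))
hf = 3.229 m
Therefore the friction head loss hf = 3.229 m.


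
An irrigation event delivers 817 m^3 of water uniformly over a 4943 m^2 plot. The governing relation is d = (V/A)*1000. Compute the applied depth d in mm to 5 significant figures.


d = (817 / 4943) * 1000 = 165.28 mm
Therefore the applied depth d = 165.28 mm.


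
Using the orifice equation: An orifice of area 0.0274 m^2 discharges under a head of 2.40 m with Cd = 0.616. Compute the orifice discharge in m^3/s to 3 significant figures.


Approach: apply the orifice equation, Q = Cd*A*sqrt(2*g*h).
Q = 0.616 * 0.0274 * sqrt(2*9.81*2.40) = 0.116 m^3/s
Therefore the orifice discharge = 0.116 m^3/s.


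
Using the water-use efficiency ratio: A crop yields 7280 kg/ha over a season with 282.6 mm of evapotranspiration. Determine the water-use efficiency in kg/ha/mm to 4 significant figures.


Approach: apply the water-use efficiency ratio, WUE = yield/ET.
WUE = 7280 / 282.6 = 25.76 kg/ha/mm
Therefore the water-use efficiency = 25.76 kg/ha/mm.


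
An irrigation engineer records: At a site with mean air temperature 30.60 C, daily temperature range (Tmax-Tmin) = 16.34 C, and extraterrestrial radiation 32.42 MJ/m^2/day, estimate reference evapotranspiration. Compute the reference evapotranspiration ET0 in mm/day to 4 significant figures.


Approach: apply the Hargreaves-Samani method, ET0 = 0.0023*(Tmean+17.8)*sqrt(Tmax-Tmin)*0.408*Ra.
ET0 = 0.0023*(30.60+17.8)*sqrt(16.34)*0.408*32.42 = 5.952 mm/day
Therefore the reference evapotranspiration ET0 = 5.952 mm/day.


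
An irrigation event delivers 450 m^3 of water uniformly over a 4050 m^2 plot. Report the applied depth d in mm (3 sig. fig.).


Approach: apply depth from volume over area, d = (V/A)*1000.
d = (450 / 4050) * 1000 = 111 mm
Therefore the applied depth d = 111 mm.


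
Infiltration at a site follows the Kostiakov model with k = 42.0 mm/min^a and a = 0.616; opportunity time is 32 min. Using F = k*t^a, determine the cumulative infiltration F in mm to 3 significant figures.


F = 42.0 * 32^0.616 = 355 mm
Therefore the cumulative infiltration F = 355 mm.


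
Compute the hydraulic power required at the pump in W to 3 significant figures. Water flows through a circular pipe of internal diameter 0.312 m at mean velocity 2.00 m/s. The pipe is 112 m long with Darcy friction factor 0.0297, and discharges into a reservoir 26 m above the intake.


Approach: apply continuity + Darcy-Weisbach + hydraulic power, Q = A*v; hf = f*(L/D)*(v^2/(2g)); H = static + hf; P = rho*g*Q*H.
Step 1 — flow rate (continuity, Q = A*v):
  A = pi*(0.312/2)^2 = 0.076454 m^2
  Q = 0.076454 * 2.00 = 0.15291 m^3/s
Step 2 — friction head loss (Darcy-Weisbach):
  hf = 0.0297 * (112/0.312) * (2.00^2 / (2*9.81))
  hf = 2.1736 m
Step 3 — total head: H = 26 + 2.1736 = 28.174 m
Step 4 — hydraulic power (P = rho*g*Q*H):
  P = 1000 * 9.81 * 0.15291 * 28.174 = 42300 W
Therefore the hydraulic power required at the pump = 42300 W.


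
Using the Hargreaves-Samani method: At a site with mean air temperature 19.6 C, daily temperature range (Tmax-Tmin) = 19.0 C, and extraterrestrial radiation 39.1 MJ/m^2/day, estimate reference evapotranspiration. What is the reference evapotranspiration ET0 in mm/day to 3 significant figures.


Approach: apply the Hargreaves-Samani method, ET0 = 0.0023*(Tmean+17.8)*sqrt(Tmax-Tmin)*0.408*Ra.
ET0 = 0.0023*(19.6+17.8)*sqrt(19.0)*0.408*39.1 = 5.98 mm/day
Therefore the reference evapotranspiration ET0 = 5.98 mm/day.


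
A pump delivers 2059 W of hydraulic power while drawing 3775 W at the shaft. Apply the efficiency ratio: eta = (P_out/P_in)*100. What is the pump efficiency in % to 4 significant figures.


eta = (2059 / 3775) * 100 = 54.54 %
Therefore the pump efficiency = 54.54 %.


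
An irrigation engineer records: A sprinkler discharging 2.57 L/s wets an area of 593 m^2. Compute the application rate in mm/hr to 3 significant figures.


Approach: apply the application rate relation, rate = (Q/A)*3600.
rate = (2.57 / 593) * 3600 = 15.6 mm/hr
Therefore the application rate = 15.6 mm/hr.


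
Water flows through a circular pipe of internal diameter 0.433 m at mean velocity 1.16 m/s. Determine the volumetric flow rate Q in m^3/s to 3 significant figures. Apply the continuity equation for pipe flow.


Approach: apply the continuity equation for pipe flow, Q = A * v with A = pi*(D/2)^2.
A = pi*(0.433/2)^2 = 0.14725 m^2
Q = 0.14725 * 1.16 = 0.171 m^3/s
Therefore the volumetric flow rate Q = 0.171 m^3/s.


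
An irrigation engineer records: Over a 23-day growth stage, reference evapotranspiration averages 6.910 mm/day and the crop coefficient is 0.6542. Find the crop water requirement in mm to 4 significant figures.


Approach: apply the crop water requirement relation, CWR = ET0 * Kc * days.
CWR = 6.910 * 0.6542 * 23 = 104.0 mm
Therefore the crop water requirement = 104.0 mm.


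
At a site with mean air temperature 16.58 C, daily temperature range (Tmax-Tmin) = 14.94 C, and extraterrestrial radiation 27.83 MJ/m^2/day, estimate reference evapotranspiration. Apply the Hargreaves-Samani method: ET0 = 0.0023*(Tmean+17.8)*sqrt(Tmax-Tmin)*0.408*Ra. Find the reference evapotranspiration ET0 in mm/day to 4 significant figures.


ET0 = 0.0023*(16.58+17.8)*sqrt(14.94)*0.408*27.83 = 3.470 mm/day
Therefore the reference evapotranspiration ET0 = 3.470 mm/day.


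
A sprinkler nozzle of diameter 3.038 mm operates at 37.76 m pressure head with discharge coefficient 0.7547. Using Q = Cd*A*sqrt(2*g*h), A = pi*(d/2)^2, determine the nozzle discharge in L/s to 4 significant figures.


A = pi*(3.038e-3/2)^2 = 7.24879e-06 m^2
Q = 0.7547 * 7.24879e-06 * sqrt(2*9.81*37.76) * 1000 = 0.1489 L/s
Therefore the nozzle discharge = 0.1489 L/s.


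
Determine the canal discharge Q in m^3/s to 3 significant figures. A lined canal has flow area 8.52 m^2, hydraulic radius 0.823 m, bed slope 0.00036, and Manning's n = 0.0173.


Approach: apply Manning's equation, Q = (1/n)*A*R^(2/3)*S^(1/2).
Q = (1/0.0173) * 8.52 * 0.823^(2/3) * 0.00036^(1/2) = 8.21 m^3/s
Therefore the canal discharge Q = 8.21 m^3/s.


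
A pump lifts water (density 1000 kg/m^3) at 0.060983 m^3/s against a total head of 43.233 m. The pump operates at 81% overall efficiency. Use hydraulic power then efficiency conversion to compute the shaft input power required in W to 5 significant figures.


Approach: apply hydraulic power then efficiency conversion, P = rho*g*Q*H; P_in = P/eta.
Step 1 — hydraulic power (P = rho*g*Q*H):
  P = 1000 * 9.81 * 0.060983 * 43.233 = 25863.85 W
Step 2 — input power: P_in = P/eta = 25863.85 / 0.81 = 31931 W
Therefore the shaft input power required = 31931 W.


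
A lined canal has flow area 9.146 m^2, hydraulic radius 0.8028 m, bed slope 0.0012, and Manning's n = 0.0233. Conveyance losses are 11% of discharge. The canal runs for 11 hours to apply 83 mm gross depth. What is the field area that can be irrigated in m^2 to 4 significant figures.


Approach: apply Manning's equation with a conveyance and depth budget, Q = (1/n)*A*R^(2/3)*S^(1/2); Q_field = Q*(1-loss); Area = Q_field*t/(d/1000).
Step 1 — canal discharge (Manning's equation):
  Q = (1/0.0233) * 9.146 * 0.8028^(2/3) * 0.0012^(1/2) = 11.7455 m^3/s
Step 2 — delivered flow: Q_field = 11.7455*(1 - 11/100) = 10.4535 m^3/s
Step 3 — volume delivered: V = 10.4535 * 11*3600 = 413958 m^3
Step 4 — area served: A = V / (depth/1000) = 413958 / 0.083 = 4987000 m^2
Therefore the field area that can be irrigated = 4987000 m^2.


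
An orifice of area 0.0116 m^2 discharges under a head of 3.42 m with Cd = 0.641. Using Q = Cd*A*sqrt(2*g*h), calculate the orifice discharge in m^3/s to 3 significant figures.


Q = 0.641 * 0.0116 * sqrt(2*9.81*3.42) = 0.0609 m^3/s
Therefore the orifice discharge = 0.0609 m^3/s.


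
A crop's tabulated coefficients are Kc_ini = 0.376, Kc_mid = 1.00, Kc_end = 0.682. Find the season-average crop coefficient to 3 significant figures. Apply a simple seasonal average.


Approach: apply a simple seasonal average, Kc_avg = (Kc_ini + Kc_mid + Kc_end)/3.
Kc_avg = (0.376 + 1.00 + 0.682)/3 = 0.686
Therefore the season-average crop coefficient = 0.686.


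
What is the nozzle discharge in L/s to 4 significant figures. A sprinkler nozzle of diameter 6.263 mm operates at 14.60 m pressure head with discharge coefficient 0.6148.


Approach: apply the orifice equation, Q = Cd*A*sqrt(2*g*h), A = pi*(d/2)^2.
A = pi*(6.263e-3/2)^2 = 3.08074e-05 m^2
Q = 0.6148 * 3.08074e-05 * sqrt(2*9.81*14.60) * 1000 = 0.3206 L/s
Therefore the nozzle discharge = 0.3206 L/s.


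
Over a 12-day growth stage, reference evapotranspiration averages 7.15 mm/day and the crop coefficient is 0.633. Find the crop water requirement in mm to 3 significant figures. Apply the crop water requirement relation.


Approach: apply the crop water requirement relation, CWR = ET0 * Kc * days.
CWR = 7.15 * 0.633 * 12 = 54.3 mm
Therefore the crop water requirement = 54.3 mm.


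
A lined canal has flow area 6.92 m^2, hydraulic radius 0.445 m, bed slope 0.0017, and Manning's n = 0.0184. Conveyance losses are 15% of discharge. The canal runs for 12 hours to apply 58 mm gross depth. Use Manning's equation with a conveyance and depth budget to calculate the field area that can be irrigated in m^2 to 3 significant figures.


Approach: apply Manning's equation with a conveyance and depth budget, Q = (1/n)*A*R^(2/3)*S^(1/2); Q_field = Q*(1-loss); Area = Q_field*t/(d/1000).
Step 1 — canal discharge (Manning's equation):
  Q = (1/0.0184) * 6.92 * 0.445^(2/3) * 0.0017^(1/2) = 9.0383 m^3/s
Step 2 — delivered flow: Q_field = 9.0383*(1 - 15/100) = 7.6825 m^3/s
Step 3 — volume delivered: V = 7.6825 * 12*3600 = 331890 m^3
Step 4 — area served: A = V / (depth/1000) = 331890 / 0.058 = 5720000 m^2
Therefore the field area that can be irrigated = 5720000 m^2.


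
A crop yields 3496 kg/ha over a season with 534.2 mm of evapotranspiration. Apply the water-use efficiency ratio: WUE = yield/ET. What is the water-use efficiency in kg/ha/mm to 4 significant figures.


WUE = 3496 / 534.2 = 6.544 kg/ha/mm
Therefore the water-use efficiency = 6.544 kg/ha/mm.


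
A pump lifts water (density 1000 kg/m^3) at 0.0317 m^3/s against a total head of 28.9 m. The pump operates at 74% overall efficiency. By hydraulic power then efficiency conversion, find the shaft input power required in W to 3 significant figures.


Approach: apply hydraulic power then efficiency conversion, P = rho*g*Q*H; P_in = P/eta.
Step 1 — hydraulic power (P = rho*g*Q*H):
  P = 1000 * 9.81 * 0.0317 * 28.9 = 8987.2 W
Step 2 — input power: P_in = P/eta = 8987.2 / 0.74 = 12100 W
Therefore the shaft input power required = 12100 W.


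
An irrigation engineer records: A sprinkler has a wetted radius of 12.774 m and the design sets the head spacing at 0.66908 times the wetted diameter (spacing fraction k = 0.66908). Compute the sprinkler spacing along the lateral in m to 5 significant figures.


Approach: apply the sprinkler spacing rule (spacing as a fraction of wetted diameter), S = k*(2*R).
S = 0.66908 * (2 * 12.774) = 17.094 m
Therefore the sprinkler spacing along the lateral = 17.094 m.


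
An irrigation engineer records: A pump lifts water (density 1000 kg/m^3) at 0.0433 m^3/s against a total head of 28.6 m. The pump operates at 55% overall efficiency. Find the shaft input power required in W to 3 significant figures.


Approach: apply hydraulic power then efficiency conversion, P = rho*g*Q*H; P_in = P/eta.
Step 1 — hydraulic power (P = rho*g*Q*H):
  P = 1000 * 9.81 * 0.0433 * 28.6 = 12149 W
Step 2 — input power: P_in = P/eta = 12149 / 0.55 = 22100 W
Therefore the shaft input power required = 22100 W.


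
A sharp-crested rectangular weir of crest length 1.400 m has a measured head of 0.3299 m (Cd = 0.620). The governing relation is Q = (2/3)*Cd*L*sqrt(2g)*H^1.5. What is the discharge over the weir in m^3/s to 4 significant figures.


Q = (2/3)*0.620*1.400*sqrt(2*9.81)*0.3299^1.5 = 0.4857 m^3/s
Therefore the discharge over the weir = 0.4857 m^3/s.


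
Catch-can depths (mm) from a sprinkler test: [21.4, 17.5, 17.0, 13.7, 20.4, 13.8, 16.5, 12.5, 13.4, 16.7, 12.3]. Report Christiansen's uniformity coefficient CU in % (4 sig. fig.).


Approach: apply Christiansen's uniformity coefficient, CU = (1 - mean_abs_deviation/mean)*100.
mean = 15.9273 mm
mean |d_i - mean| = 2.53388 mm
CU = (1 - 2.53388/15.9273)*100 = 84.09 %
Therefore Christiansen's uniformity coefficient CU = 84.09 %.


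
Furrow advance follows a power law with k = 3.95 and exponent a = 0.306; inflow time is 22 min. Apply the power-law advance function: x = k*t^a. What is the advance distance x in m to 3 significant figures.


x = 3.95 * 22^0.306 = 10.2 m
Therefore the advance distance x = 10.2 m.


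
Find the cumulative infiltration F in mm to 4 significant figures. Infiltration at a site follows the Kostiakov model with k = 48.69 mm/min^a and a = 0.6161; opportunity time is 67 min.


Approach: apply the Kostiakov infiltration equation, F = k*t^a.
F = 48.69 * 67^0.6161 = 649.4 mm
Therefore the cumulative infiltration F = 649.4 mm.


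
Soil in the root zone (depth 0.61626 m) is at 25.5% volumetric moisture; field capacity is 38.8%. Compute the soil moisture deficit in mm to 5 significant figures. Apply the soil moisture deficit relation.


Approach: apply the soil moisture deficit relation, SMD = (FC - theta)/100 * depth * 1000.
SMD = (38.8 - 25.5)/100 * 0.61626 * 1000 = 81.963 mm
Therefore the soil moisture deficit = 81.963 mm.


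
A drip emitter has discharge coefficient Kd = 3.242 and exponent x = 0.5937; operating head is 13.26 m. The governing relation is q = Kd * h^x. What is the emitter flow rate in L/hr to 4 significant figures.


q = 3.242 * 13.26^0.5937 = 15.04 L/hr
Therefore the emitter flow rate = 15.04 L/hr.


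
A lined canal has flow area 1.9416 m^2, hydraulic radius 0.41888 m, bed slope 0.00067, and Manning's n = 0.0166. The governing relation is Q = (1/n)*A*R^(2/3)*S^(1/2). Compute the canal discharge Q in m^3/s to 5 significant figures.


Q = (1/0.0166) * 1.9416 * 0.41888^(2/3) * 0.00067^(1/2) = 1.6949 m^3/s
Therefore the canal discharge Q = 1.6949 m^3/s.


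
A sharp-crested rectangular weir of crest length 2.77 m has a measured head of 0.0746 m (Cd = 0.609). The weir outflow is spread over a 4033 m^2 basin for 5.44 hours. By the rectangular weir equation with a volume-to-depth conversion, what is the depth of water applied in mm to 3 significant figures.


Approach: apply the rectangular weir equation with a volume-to-depth conversion, Q = (2/3)*Cd*L*sqrt(2g)*H^1.5; d = Q*t/A * 1000.
Step 1 — weir discharge:
  Q = (2/3)*0.609*2.77*sqrt(2*9.81)*0.0746^1.5 = 0.10150 m^3/s
Step 2 — volume: V = 0.10150 * 5.44*3600 = 1987.8 m^3
Step 3 — depth: d = V/A * 1000 = 1987.8/4033 * 1000 = 493 mm
Therefore the depth of water applied = 493 mm.


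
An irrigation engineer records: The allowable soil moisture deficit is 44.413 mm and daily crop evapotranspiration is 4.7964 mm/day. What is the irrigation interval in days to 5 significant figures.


Approach: apply the irrigation interval relation, interval = SMD / ETc.
interval = 44.413 / 4.7964 = 9.2597 days
Therefore the irrigation interval = 9.2597 days.


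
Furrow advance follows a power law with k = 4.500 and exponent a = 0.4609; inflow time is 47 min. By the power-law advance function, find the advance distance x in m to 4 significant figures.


Approach: apply the power-law advance function, x = k*t^a.
x = 4.500 * 47^0.4609 = 26.54 m
Therefore the advance distance x = 26.54 m.


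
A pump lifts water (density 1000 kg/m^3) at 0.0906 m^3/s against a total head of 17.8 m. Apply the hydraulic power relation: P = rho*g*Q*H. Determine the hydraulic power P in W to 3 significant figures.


P = 1000 * 9.81 * 0.0906 * 17.8 = 15800 W
Therefore the hydraulic power P = 15800 W.


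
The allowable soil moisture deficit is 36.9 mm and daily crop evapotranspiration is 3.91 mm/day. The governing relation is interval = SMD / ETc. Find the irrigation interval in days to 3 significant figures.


interval = 36.9 / 3.91 = 9.44 days
Therefore the irrigation interval = 9.44 days.


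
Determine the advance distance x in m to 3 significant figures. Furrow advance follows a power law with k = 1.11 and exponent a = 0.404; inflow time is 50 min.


Approach: apply the power-law advance function, x = k*t^a.
x = 1.11 * 50^0.404 = 5.39 m
Therefore the advance distance x = 5.39 m.


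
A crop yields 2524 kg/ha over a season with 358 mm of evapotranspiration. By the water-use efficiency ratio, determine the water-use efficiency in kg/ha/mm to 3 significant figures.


Approach: apply the water-use efficiency ratio, WUE = yield/ET.
WUE = 2524 / 358 = 7.05 kg/ha/mm
Therefore the water-use efficiency = 7.05 kg/ha/mm.


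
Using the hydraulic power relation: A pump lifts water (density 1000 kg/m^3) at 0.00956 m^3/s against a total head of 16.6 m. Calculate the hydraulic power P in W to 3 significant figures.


Approach: apply the hydraulic power relation, P = rho*g*Q*H.
P = 1000 * 9.81 * 0.00956 * 16.6 = 1560 W
Therefore the hydraulic power P = 1560 W.


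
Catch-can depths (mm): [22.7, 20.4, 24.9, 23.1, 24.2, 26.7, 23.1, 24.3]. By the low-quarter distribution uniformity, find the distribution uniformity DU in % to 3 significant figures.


Approach: apply the low-quarter distribution uniformity, DU = (mean of lowest quarter of readings / overall mean)*100.
sorted lowest 2 of 8: [20.4, 22.7] -> mean = 21.550 mm
overall mean = 23.675 mm
DU = (21.550/23.675)*100 = 91.0 %
Therefore the distribution uniformity DU = 91.0 %.


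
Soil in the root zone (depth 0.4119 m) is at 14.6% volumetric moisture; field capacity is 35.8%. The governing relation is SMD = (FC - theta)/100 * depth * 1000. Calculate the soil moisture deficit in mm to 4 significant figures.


SMD = (35.8 - 14.6)/100 * 0.4119 * 1000 = 87.32 mm
Therefore the soil moisture deficit = 87.32 mm.


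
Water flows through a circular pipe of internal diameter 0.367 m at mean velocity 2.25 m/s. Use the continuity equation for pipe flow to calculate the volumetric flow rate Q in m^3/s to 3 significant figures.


Approach: apply the continuity equation for pipe flow, Q = A * v with A = pi*(D/2)^2.
A = pi*(0.367/2)^2 = 0.10578 m^2
Q = 0.10578 * 2.25 = 0.238 m^3/s
Therefore the volumetric flow rate Q = 0.238 m^3/s.


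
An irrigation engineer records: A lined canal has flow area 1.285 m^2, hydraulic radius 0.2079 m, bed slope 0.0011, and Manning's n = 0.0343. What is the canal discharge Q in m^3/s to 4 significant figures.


Approach: apply Manning's equation, Q = (1/n)*A*R^(2/3)*S^(1/2).
Q = (1/0.0343) * 1.285 * 0.2079^(2/3) * 0.0011^(1/2) = 0.4361 m^3/s
Therefore the canal discharge Q = 0.4361 m^3/s.


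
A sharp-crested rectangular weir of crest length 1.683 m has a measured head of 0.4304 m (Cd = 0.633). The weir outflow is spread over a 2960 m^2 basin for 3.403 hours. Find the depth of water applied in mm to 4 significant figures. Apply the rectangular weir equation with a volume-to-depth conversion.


Approach: apply the rectangular weir equation with a volume-to-depth conversion, Q = (2/3)*Cd*L*sqrt(2g)*H^1.5; d = Q*t/A * 1000.
Step 1 — weir discharge:
  Q = (2/3)*0.633*1.683*sqrt(2*9.81)*0.4304^1.5 = 0.888289 m^3/s
Step 2 — volume: V = 0.888289 * 3.403*3600 = 10882.3 m^3
Step 3 — depth: d = V/A * 1000 = 10882.3/2960 * 1000 = 3676 mm
Therefore the depth of water applied = 3676 mm.


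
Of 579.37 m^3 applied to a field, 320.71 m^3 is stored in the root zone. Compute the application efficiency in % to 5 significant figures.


Approach: apply the application efficiency ratio, Ea = (stored/applied)*100.
Ea = (320.71/579.37)*100 = 55.355 %
Therefore the application efficiency = 55.355 %.
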